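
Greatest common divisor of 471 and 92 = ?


471 = 5 * 92 + 11
92 = 8 * 11 + 4
11 = 2 * 4 + 3
4 = 1 * 3 + 1
3 = 3 * 1 + 0
GCD = 1


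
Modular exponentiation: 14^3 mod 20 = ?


14^1 mod 20 = 14
14^2 mod 20 = 16
14^3 mod 20 = 4


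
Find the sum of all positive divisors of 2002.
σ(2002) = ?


Divisors of 2002: 1, 2, 7, 11, 13, 14, 22, 26, 77, 91, 143, 154, 182, 286, 1001, 2002
Sum = 1 + 2 + 7 + 11 + 13 + 14 + 22 + 26 + 77 + 91 + 143 + 154 + 182 + 286 + 1001 + 2002 = 4032

σ(2002) = 4032


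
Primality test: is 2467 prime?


Check divisors up to sqrt(2467) = 49.6689
No divisors found.
2467 is prime.

Yes, 2467 is prime


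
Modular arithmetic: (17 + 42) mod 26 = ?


17 + 42 = 59
59 mod 26 = 7


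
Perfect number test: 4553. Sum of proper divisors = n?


Proper divisors of 4553: 1, 29, 157
Sum = 1 + 29 + 157 = 187

No, 4553 is not perfect (187 ≠ 4553)


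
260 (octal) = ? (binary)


260 (base 8) = 176 (decimal)
176 (decimal) = 10110000 (base 2)


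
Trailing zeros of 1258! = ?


floor(1258/5) = 251
floor(1258/25) = 50
floor(1258/125) = 10
floor(1258/625) = 2
Total = 313

313 trailing zeros


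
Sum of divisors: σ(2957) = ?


Divisors of 2957: 1, 2957
Sum = 1 + 2957 = 2958

σ(2957) = 2958


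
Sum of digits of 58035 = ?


5 + 8 + 0 + 3 + 5 = 21


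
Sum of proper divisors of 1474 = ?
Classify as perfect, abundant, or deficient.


Proper divisors: 1, 2, 11, 22, 67, 134, 737
Sum = 1 + 2 + 11 + 22 + 67 + 134 + 737 = 974
974 < 1474 → deficient

s(1474) = 974 (deficient)


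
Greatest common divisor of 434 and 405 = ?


434 = 1 * 405 + 29
405 = 13 * 29 + 28
29 = 1 * 28 + 1
28 = 28 * 1 + 0
GCD = 1


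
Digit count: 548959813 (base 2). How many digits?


548959813 in base 2 = 100000101110000111011001000101
Number of digits = 30

30 digits (base 2)


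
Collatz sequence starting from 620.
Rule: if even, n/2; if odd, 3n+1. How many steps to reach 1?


620 → 310 → 155 → 466 → 233 → 700 → 350 → 175 → 526 → 263 → 790 → 395 → 1186 → 593 → 1780 → 890 → 445 → 1336 → 668 → 334 → 167 → 502 → 251 → 754 → 377 → 1132 → 566 → 283 → 850 → 425 → 1276 → 638 → 319 → 958 → 479 → 1438 → 719 → 2158 → 1079 → 3238 → 1619 → 4858 → 2429 → 7288 → 3644 → 1822 → 911 → 2734 → 1367 → 4102 → 2051 → 6154 → 3077 → 9232 → 4616 → 2308 → 1154 → 577 → 1732 → 866 → 433 → 1300 → 650 → 325 → 976 → 488 → 244 → 122 → 61 → 184 → 92 → 46 → 23 → 70 → 35 → 106 → 53 → 160 → 80 → 40 → 20 → 10 → 5 → 16 → 8 → 4 → 2 → 1
Total steps = 87

87 steps


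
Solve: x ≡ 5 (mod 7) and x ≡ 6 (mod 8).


M = 7*8 = 56
M1 = M/7 = 8, M2 = M/8 = 7
M1^(-1) mod 7 = 1, M2^(-1) mod 8 = 7
x = 5*8*1 + 6*7*7 = 334
334 mod 56 = 54
Check: 54 mod 7 = 5 ✓, 54 mod 8 = 6 ✓

x ≡ 54 (mod 56)


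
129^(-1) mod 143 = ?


Use the extended Euclidean algorithm on (143, 129); each row r = 143*s + 129*t:
r=143, s=1, t=0
r=129, s=0, t=1
q=1: r=14, s=1, t=-1   [143*(1) + 129*(-1) = 14]
q=9: r=3, s=-9, t=10   [143*(-9) + 129*(10) = 3]
q=4: r=2, s=37, t=-41   [143*(37) + 129*(-41) = 2]
q=1: r=1, s=-46, t=51   [143*(-46) + 129*(51) = 1]
q=2: r=0, s=129, t=-143   [143*(129) + 129*(-143) = 0]
GCD = 1 with t = 51, so 129*(51) ≡ 1 (mod 143)
Inverse = 51 mod 143 = 51
Check: 129 * 51 = 6579 ≡ 1 (mod 143)

129^(-1) ≡ 51 (mod 143)


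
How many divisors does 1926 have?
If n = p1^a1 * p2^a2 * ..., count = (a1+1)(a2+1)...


1926 = 2^1 × 3^2 × 107^1
d(1926) = (1+1) × (2+1) × (1+1) = 12

12 divisors


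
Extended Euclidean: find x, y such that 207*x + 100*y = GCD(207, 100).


Tabular extended Euclidean (each row: r = 207*s + 100*t):
r=207, s=1, t=0
r=100, s=0, t=1
q=2: r=7, s=1, t=-2   [207*(1) + 100*(-2) = 7]
q=14: r=2, s=-14, t=29   [207*(-14) + 100*(29) = 2]
q=3: r=1, s=43, t=-89   [207*(43) + 100*(-89) = 1]
q=2: r=0, s=-100, t=207   [207*(-100) + 100*(207) = 0]
GCD = 1; from the row with r=1: x=43, y=-89
Check: 207*(43) + 100*(-89) = 8901 - 8900 = 1

GCD = 1, x = 43, y = -89


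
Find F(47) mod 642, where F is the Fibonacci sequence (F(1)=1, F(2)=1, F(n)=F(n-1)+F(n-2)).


F(k) mod 642 for k=1..47:
1, 1, 2, 3, 5, 8, 13, 21, 34, 55, 89, 144, 233, 377, 610, 345, 313, 16, 329, 345, 32, 377, 409, 144, 553, 55, 608, 21, 629, 8, 637, 3, 640, 1, 641, 0, 641, 641, 640, 639, 637, 634, 629, 621, 608, 587, 553
F(47) mod 642 = 553


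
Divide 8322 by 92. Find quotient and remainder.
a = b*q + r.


8322 = 92 * 90 + 42
Check: 8280 + 42 = 8322

q = 90, r = 42


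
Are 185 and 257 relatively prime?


Euclidean algorithm:
257 = 1 * 185 + 72
185 = 2 * 72 + 41
72 = 1 * 41 + 31
41 = 1 * 31 + 10
31 = 3 * 10 + 1
10 = 10 * 1 + 0
GCD(185, 257) = 1

Yes, coprime (GCD = 1)


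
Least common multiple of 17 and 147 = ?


GCD(17, 147) = 1
LCM = 17*147/1 = 2499/1 = 2499

LCM = 2499


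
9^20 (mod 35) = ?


9^1 mod 35 = 9
9^2 mod 35 = 11
9^3 mod 35 = 29
9^4 mod 35 = 16
9^5 mod 35 = 4
9^6 mod 35 = 1
9^7 mod 35 = 9
9^8 mod 35 = 11
9^9 mod 35 = 29
9^10 mod 35 = 16
9^11 mod 35 = 4
9^12 mod 35 = 1
9^13 mod 35 = 9
9^14 mod 35 = 11
9^15 mod 35 = 29
9^16 mod 35 = 16
9^17 mod 35 = 4
9^18 mod 35 = 1
9^19 mod 35 = 9
9^20 mod 35 = 11


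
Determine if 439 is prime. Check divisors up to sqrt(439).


Check divisors up to sqrt(439) = 20.9523
No divisors found.
439 is prime.

Yes, 439 is prime


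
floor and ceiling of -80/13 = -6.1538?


-80/13 = -6.1538
floor = -7
ceil = -6

floor = -7, ceil = -6


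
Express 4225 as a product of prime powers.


4225 / 5 = 845
845 / 5 = 169
169 / 13 = 13
13 / 13 = 1
4225 = 5^2 × 13^2


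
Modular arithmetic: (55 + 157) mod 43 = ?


55 + 157 = 212
212 mod 43 = 40


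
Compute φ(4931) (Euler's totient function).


4931 = 4931
Prime factors: 4931
φ(4931) = 4931 × (1-1/4931)
= 4931 × 4930/4931 = 4930

φ(4931) = 4930


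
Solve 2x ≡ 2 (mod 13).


GCD(2, 13) = 1, unique solution
a^(-1) mod 13 = 7
x = 7 * 2 mod 13 = 1

x ≡ 1 (mod 13)


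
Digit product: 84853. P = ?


8 × 4 × 8 × 5 × 3 = 3840


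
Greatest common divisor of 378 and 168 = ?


378 = 2 * 168 + 42
168 = 4 * 42 + 0
GCD = 42


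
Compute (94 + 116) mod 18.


94 + 116 = 210
210 mod 18 = 12


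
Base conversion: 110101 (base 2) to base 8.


110101 (base 2) = 53 (decimal)
53 (decimal) = 65 (base 8)


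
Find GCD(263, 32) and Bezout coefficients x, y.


Tabular extended Euclidean (each row: r = 263*s + 32*t):
r=263, s=1, t=0
r=32, s=0, t=1
q=8: r=7, s=1, t=-8   [263*(1) + 32*(-8) = 7]
q=4: r=4, s=-4, t=33   [263*(-4) + 32*(33) = 4]
q=1: r=3, s=5, t=-41   [263*(5) + 32*(-41) = 3]
q=1: r=1, s=-9, t=74   [263*(-9) + 32*(74) = 1]
q=3: r=0, s=32, t=-263   [263*(32) + 32*(-263) = 0]
GCD = 1; from the row with r=1: x=-9, y=74
Check: 263*(-9) + 32*(74) = -2367 + 2368 = 1

GCD = 1, x = -9, y = 74


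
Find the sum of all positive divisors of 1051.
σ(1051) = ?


Divisors of 1051: 1, 1051
Sum = 1 + 1051 = 1052

σ(1051) = 1052


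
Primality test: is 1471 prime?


Check divisors up to sqrt(1471) = 38.3536
No divisors found.
1471 is prime.

Yes, 1471 is prime


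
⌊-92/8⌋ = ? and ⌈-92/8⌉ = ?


-92/8 = -11.5000
floor = -12
ceil = -11

floor = -12, ceil = -11


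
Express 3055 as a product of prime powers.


3055 / 5 = 611
611 / 13 = 47
47 / 47 = 1
3055 = 5 × 13 × 47


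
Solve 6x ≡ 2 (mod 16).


GCD(6, 16) = 2 divides 2
Divide: 3x ≡ 1 (mod 8)
x ≡ 3 (mod 8)


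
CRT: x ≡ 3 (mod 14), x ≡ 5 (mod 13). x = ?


M = 14*13 = 182
M1 = M/14 = 13, M2 = M/13 = 14
M1^(-1) mod 14 = 13, M2^(-1) mod 13 = 1
x = 3*13*13 + 5*14*1 = 577
577 mod 182 = 31
Check: 31 mod 14 = 3 ✓, 31 mod 13 = 5 ✓

x ≡ 31 (mod 182)


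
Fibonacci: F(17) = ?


Sequence: 1, 1, 2, 3, 5, 8, 13, 21, 34, 55, 89, 144, 233, 377, 610, 987, 1597
F(17) = 1597


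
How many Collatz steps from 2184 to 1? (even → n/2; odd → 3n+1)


2184 → 1092 → 546 → 273 → 820 → 410 → 205 → 616 → 308 → 154 → 77 → 232 → 116 → 58 → 29 → 88 → 44 → 22 → 11 → 34 → 17 → 52 → 26 → 13 → 40 → 20 → 10 → 5 → 16 → 8 → 4 → 2 → 1
Total steps = 32

32 steps


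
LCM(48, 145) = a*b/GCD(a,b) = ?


GCD(48, 145) = 1
LCM = 48*145/1 = 6960/1 = 6960

LCM = 6960


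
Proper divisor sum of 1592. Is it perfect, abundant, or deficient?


Proper divisors: 1, 2, 4, 8, 199, 398, 796
Sum = 1 + 2 + 4 + 8 + 199 + 398 + 796 = 1408
1408 < 1592 → deficient

s(1592) = 1408 (deficient)


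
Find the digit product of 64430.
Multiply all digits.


6 × 4 × 4 × 3 × 0 = 0


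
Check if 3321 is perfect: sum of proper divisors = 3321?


Proper divisors of 3321: 1, 3, 9, 27, 41, 81, 123, 369, 1107
Sum = 1 + 3 + 9 + 27 + 41 + 81 + 123 + 369 + 1107 = 1761

No, 3321 is not perfect (1761 ≠ 3321)


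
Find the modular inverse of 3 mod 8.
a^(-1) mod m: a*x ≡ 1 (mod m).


Use the extended Euclidean algorithm on (8, 3); each row r = 8*s + 3*t:
r=8, s=1, t=0
r=3, s=0, t=1
q=2: r=2, s=1, t=-2   [8*(1) + 3*(-2) = 2]
q=1: r=1, s=-1, t=3   [8*(-1) + 3*(3) = 1]
q=2: r=0, s=3, t=-8   [8*(3) + 3*(-8) = 0]
GCD = 1 with t = 3, so 3*(3) ≡ 1 (mod 8)
Inverse = 3 mod 8 = 3
Check: 3 * 3 = 9 ≡ 1 (mod 8)

3^(-1) ≡ 3 (mod 8)


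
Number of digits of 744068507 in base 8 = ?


744068507 in base 8 = 5426312633
Number of digits = 10

10 digits (base 8)


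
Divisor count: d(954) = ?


954 = 2^1 × 3^2 × 53^1
d(954) = (1+1) × (2+1) × (1+1) = 12

12 divisors


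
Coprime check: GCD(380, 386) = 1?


Euclidean algorithm:
386 = 1 * 380 + 6
380 = 63 * 6 + 2
6 = 3 * 2 + 0
GCD(380, 386) = 2

No, not coprime (GCD = 2)


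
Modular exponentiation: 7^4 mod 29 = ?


7^1 mod 29 = 7
7^2 mod 29 = 20
7^3 mod 29 = 24
7^4 mod 29 = 23


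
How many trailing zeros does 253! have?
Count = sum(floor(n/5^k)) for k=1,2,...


floor(253/5) = 50
floor(253/25) = 10
floor(253/125) = 2
Total = 62

62 trailing zeros


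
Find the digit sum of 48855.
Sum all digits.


4 + 8 + 8 + 5 + 5 = 30


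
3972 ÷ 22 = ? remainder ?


3972 = 22 * 180 + 12
Check: 3960 + 12 = 3972

q = 180, r = 12


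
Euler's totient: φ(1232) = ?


1232 = 2^4 × 7 × 11
Prime factors: 2, 7, 11
φ(1232) = 1232 × (1-1/2) × (1-1/7) × (1-1/11)
= 1232 × 1/2 × 6/7 × 10/11 = 480

φ(1232) = 480


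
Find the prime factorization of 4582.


4582 / 2 = 2291
2291 / 29 = 79
79 / 79 = 1
4582 = 2 × 29 × 79


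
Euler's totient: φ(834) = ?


834 = 2 × 3 × 139
Prime factors: 2, 3, 139
φ(834) = 834 × (1-1/2) × (1-1/3) × (1-1/139)
= 834 × 1/2 × 2/3 × 138/139 = 276

φ(834) = 276


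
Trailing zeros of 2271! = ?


floor(2271/5) = 454
floor(2271/25) = 90
floor(2271/125) = 18
floor(2271/625) = 3
Total = 565

565 trailing zeros


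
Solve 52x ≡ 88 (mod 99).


GCD(52, 99) = 1, unique solution
a^(-1) mod 99 = 40
x = 40 * 88 mod 99 = 55

x ≡ 55 (mod 99)


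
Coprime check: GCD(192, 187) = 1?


Euclidean algorithm:
192 = 1 * 187 + 5
187 = 37 * 5 + 2
5 = 2 * 2 + 1
2 = 2 * 1 + 0
GCD(192, 187) = 1

Yes, coprime (GCD = 1)


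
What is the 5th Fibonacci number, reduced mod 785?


F(k) mod 785 for k=1..5:
1, 1, 2, 3, 5
F(5) mod 785 = 5


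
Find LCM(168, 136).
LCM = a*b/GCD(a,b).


GCD(168, 136) = 8
LCM = 168*136/8 = 22848/8 = 2856

LCM = 2856


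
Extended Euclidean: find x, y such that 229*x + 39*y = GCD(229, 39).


Tabular extended Euclidean (each row: r = 229*s + 39*t):
r=229, s=1, t=0
r=39, s=0, t=1
q=5: r=34, s=1, t=-5   [229*(1) + 39*(-5) = 34]
q=1: r=5, s=-1, t=6   [229*(-1) + 39*(6) = 5]
q=6: r=4, s=7, t=-41   [229*(7) + 39*(-41) = 4]
q=1: r=1, s=-8, t=47   [229*(-8) + 39*(47) = 1]
q=4: r=0, s=39, t=-229   [229*(39) + 39*(-229) = 0]
GCD = 1; from the row with r=1: x=-8, y=47
Check: 229*(-8) + 39*(47) = -1832 + 1833 = 1

GCD = 1, x = -8, y = 47


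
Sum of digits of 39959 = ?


3 + 9 + 9 + 5 + 9 = 35


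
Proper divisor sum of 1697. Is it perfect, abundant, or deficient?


Proper divisors: 1
Sum = 1 = 1
1 < 1697 → deficient

s(1697) = 1 (deficient)


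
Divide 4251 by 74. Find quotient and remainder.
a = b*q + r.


4251 = 74 * 57 + 33
Check: 4218 + 33 = 4251

q = 57, r = 33


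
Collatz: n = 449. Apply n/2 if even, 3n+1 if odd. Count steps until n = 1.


449 → 1348 → 674 → 337 → 1012 → 506 → 253 → 760 → 380 → 190 → 95 → 286 → 143 → 430 → 215 → 646 → 323 → 970 → 485 → 1456 → 728 → 364 → 182 → 91 → 274 → 137 → 412 → 206 → 103 → 310 → 155 → 466 → 233 → 700 → 350 → 175 → 526 → 263 → 790 → 395 → 1186 → 593 → 1780 → 890 → 445 → 1336 → 668 → 334 → 167 → 502 → 251 → 754 → 377 → 1132 → 566 → 283 → 850 → 425 → 1276 → 638 → 319 → 958 → 479 → 1438 → 719 → 2158 → 1079 → 3238 → 1619 → 4858 → 2429 → 7288 → 3644 → 1822 → 911 → 2734 → 1367 → 4102 → 2051 → 6154 → 3077 → 9232 → 4616 → 2308 → 1154 → 577 → 1732 → 866 → 433 → 1300 → 650 → 325 → 976 → 488 → 244 → 122 → 61 → 184 → 92 → 46 → 23 → 70 → 35 → 106 → 53 → 160 → 80 → 40 → 20 → 10 → 5 → 16 → 8 → 4 → 2 → 1
Total steps = 115

115 steps


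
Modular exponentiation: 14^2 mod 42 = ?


14^1 mod 42 = 14
14^2 mod 42 = 28


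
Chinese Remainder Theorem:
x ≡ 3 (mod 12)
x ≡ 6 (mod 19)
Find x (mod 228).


M = 12*19 = 228
M1 = M/12 = 19, M2 = M/19 = 12
M1^(-1) mod 12 = 7, M2^(-1) mod 19 = 8
x = 3*19*7 + 6*12*8 = 975
975 mod 228 = 63
Check: 63 mod 12 = 3 ✓, 63 mod 19 = 6 ✓

x ≡ 63 (mod 228)


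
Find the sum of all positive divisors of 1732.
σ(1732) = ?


Divisors of 1732: 1, 2, 4, 433, 866, 1732
Sum = 1 + 2 + 4 + 433 + 866 + 1732 = 3038

σ(1732) = 3038


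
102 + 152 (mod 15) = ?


102 + 152 = 254
254 mod 15 = 14


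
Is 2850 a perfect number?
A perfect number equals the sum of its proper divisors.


Proper divisors of 2850: 1, 2, 3, 5, 6, 10, 15, 19, 25, 30, 38, 50, 57, 75, 95, 114, 150, 190, 285, 475, 570, 950, 1425
Sum = 1 + 2 + 3 + 5 + 6 + 10 + 15 + 19 + 25 + 30 + 38 + 50 + 57 + 75 + 95 + 114 + 150 + 190 + 285 + 475 + 570 + 950 + 1425 = 4590

No, 2850 is not perfect (4590 ≠ 2850)


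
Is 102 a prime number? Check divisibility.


102 / 2 = 51 (exact division)
102 is NOT prime.

No, 102 is not prime


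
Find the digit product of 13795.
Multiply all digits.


1 × 3 × 7 × 9 × 5 = 945


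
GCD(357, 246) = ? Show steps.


357 = 1 * 246 + 111
246 = 2 * 111 + 24
111 = 4 * 24 + 15
24 = 1 * 15 + 9
15 = 1 * 9 + 6
9 = 1 * 6 + 3
6 = 2 * 3 + 0
GCD = 3


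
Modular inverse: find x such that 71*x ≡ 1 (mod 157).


Use the extended Euclidean algorithm on (157, 71); each row r = 157*s + 71*t:
r=157, s=1, t=0
r=71, s=0, t=1
q=2: r=15, s=1, t=-2   [157*(1) + 71*(-2) = 15]
q=4: r=11, s=-4, t=9   [157*(-4) + 71*(9) = 11]
q=1: r=4, s=5, t=-11   [157*(5) + 71*(-11) = 4]
q=2: r=3, s=-14, t=31   [157*(-14) + 71*(31) = 3]
q=1: r=1, s=19, t=-42   [157*(19) + 71*(-42) = 1]
q=3: r=0, s=-71, t=157   [157*(-71) + 71*(157) = 0]
GCD = 1 with t = -42, so 71*(-42) ≡ 1 (mod 157)
Inverse = -42 mod 157 = 115
Check: 71 * 115 = 8165 ≡ 1 (mod 157)

71^(-1) ≡ 115 (mod 157)


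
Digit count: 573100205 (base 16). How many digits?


573100205 in base 16 = 2228D0AD
Number of digits = 8

8 digits (base 16)


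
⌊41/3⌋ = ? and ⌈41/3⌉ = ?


41/3 = 13.6667
floor = 13
ceil = 14

floor = 13, ceil = 14


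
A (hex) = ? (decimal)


A (base 16) = 10 (decimal)
10 (decimal) = 10 (base 10)


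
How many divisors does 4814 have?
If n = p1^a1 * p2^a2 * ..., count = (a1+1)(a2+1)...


4814 = 2^1 × 29^1 × 83^1
d(4814) = (1+1) × (1+1) × (1+1) = 8

8 divisors


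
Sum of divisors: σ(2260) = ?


Divisors of 2260: 1, 2, 4, 5, 10, 20, 113, 226, 452, 565, 1130, 2260
Sum = 1 + 2 + 4 + 5 + 10 + 20 + 113 + 226 + 452 + 565 + 1130 + 2260 = 4788

σ(2260) = 4788


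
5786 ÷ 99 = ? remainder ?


5786 = 99 * 58 + 44
Check: 5742 + 44 = 5786

q = 58, r = 44


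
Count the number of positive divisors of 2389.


2389 = 2389^1
d(2389) = (1+1) = 2

2 divisors


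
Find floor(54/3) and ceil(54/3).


54/3 = 18.0000
floor = 18
ceil = 18

floor = 18, ceil = 18


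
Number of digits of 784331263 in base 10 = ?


784331263 has 9 digits in base 10
floor(log10(784331263)) + 1 = floor(8.8945) + 1 = 9

9 digits (base 10)


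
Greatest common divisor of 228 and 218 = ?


228 = 1 * 218 + 10
218 = 21 * 10 + 8
10 = 1 * 8 + 2
8 = 4 * 2 + 0
GCD = 2


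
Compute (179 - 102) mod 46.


179 - 102 = 77
77 mod 46 = 31


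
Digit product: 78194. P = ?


7 × 8 × 1 × 9 × 4 = 2016


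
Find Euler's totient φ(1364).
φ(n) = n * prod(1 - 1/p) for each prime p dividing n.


1364 = 2^2 × 11 × 31
Prime factors: 2, 11, 31
φ(1364) = 1364 × (1-1/2) × (1-1/11) × (1-1/31)
= 1364 × 1/2 × 10/11 × 30/31 = 600

φ(1364) = 600


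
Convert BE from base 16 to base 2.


BE (base 16) = 190 (decimal)
190 (decimal) = 10111110 (base 2)


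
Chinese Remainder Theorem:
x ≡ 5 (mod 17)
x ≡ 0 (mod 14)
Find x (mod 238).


M = 17*14 = 238
M1 = M/17 = 14, M2 = M/14 = 17
M1^(-1) mod 17 = 11, M2^(-1) mod 14 = 5
x = 5*14*11 + 0*17*5 = 770
770 mod 238 = 56
Check: 56 mod 17 = 5 ✓, 56 mod 14 = 0 ✓

x ≡ 56 (mod 238)


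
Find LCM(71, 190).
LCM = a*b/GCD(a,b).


GCD(71, 190) = 1
LCM = 71*190/1 = 13490/1 = 13490

LCM = 13490


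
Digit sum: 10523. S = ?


1 + 0 + 5 + 2 + 3 = 11


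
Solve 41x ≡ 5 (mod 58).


GCD(41, 58) = 1, unique solution
a^(-1) mod 58 = 17
x = 17 * 5 mod 58 = 27

x ≡ 27 (mod 58)


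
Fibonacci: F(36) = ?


Sequence: 1, 1, 2, 3, 5, 8, 13, 21, 34, 55, 89, 144, 233, 377, 610, 987, 1597, 2584, 4181, 6765, 10946, 17711, 28657, 46368, 75025, 121393, 196418, 317811, 514229, 832040, 1346269, 2178309, 3524578, 5702887, 9227465, 14930352
F(36) = 14930352


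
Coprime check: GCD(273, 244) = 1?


Euclidean algorithm:
273 = 1 * 244 + 29
244 = 8 * 29 + 12
29 = 2 * 12 + 5
12 = 2 * 5 + 2
5 = 2 * 2 + 1
2 = 2 * 1 + 0
GCD(273, 244) = 1

Yes, coprime (GCD = 1)


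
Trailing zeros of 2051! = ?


floor(2051/5) = 410
floor(2051/25) = 82
floor(2051/125) = 16
floor(2051/625) = 3
Total = 511

511 trailing zeros


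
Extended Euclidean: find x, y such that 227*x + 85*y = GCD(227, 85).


Tabular extended Euclidean (each row: r = 227*s + 85*t):
r=227, s=1, t=0
r=85, s=0, t=1
q=2: r=57, s=1, t=-2   [227*(1) + 85*(-2) = 57]
q=1: r=28, s=-1, t=3   [227*(-1) + 85*(3) = 28]
q=2: r=1, s=3, t=-8   [227*(3) + 85*(-8) = 1]
q=28: r=0, s=-85, t=227   [227*(-85) + 85*(227) = 0]
GCD = 1; from the row with r=1: x=3, y=-8
Check: 227*(3) + 85*(-8) = 681 - 680 = 1

GCD = 1, x = 3, y = -8


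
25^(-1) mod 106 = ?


Use the extended Euclidean algorithm on (106, 25); each row r = 106*s + 25*t:
r=106, s=1, t=0
r=25, s=0, t=1
q=4: r=6, s=1, t=-4   [106*(1) + 25*(-4) = 6]
q=4: r=1, s=-4, t=17   [106*(-4) + 25*(17) = 1]
q=6: r=0, s=25, t=-106   [106*(25) + 25*(-106) = 0]
GCD = 1 with t = 17, so 25*(17) ≡ 1 (mod 106)
Inverse = 17 mod 106 = 17
Check: 25 * 17 = 425 ≡ 1 (mod 106)

25^(-1) ≡ 17 (mod 106)


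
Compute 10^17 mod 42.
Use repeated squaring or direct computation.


10^1 mod 42 = 10
10^2 mod 42 = 16
10^3 mod 42 = 34
10^4 mod 42 = 4
10^5 mod 42 = 40
10^6 mod 42 = 22
10^7 mod 42 = 10
10^8 mod 42 = 16
10^9 mod 42 = 34
10^10 mod 42 = 4
10^11 mod 42 = 40
10^12 mod 42 = 22
10^13 mod 42 = 10
10^14 mod 42 = 16
10^15 mod 42 = 34
10^16 mod 42 = 4
10^17 mod 42 = 40


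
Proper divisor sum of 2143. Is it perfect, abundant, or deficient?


Proper divisors: 1
Sum = 1 = 1
1 < 2143 → deficient

s(2143) = 1 (deficient)


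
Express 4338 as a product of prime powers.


4338 / 2 = 2169
2169 / 3 = 723
723 / 3 = 241
241 / 241 = 1
4338 = 2 × 3^2 × 241


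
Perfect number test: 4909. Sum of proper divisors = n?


Proper divisors of 4909: 1
Sum = 1 = 1

No, 4909 is not perfect (1 ≠ 4909)


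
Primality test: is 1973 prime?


Check divisors up to sqrt(1973) = 44.4185
No divisors found.
1973 is prime.

Yes, 1973 is prime


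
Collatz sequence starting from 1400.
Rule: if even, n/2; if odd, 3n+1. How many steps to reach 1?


1400 → 700 → 350 → 175 → 526 → 263 → 790 → 395 → 1186 → 593 → 1780 → 890 → 445 → 1336 → 668 → 334 → 167 → 502 → 251 → 754 → 377 → 1132 → 566 → 283 → 850 → 425 → 1276 → 638 → 319 → 958 → 479 → 1438 → 719 → 2158 → 1079 → 3238 → 1619 → 4858 → 2429 → 7288 → 3644 → 1822 → 911 → 2734 → 1367 → 4102 → 2051 → 6154 → 3077 → 9232 → 4616 → 2308 → 1154 → 577 → 1732 → 866 → 433 → 1300 → 650 → 325 → 976 → 488 → 244 → 122 → 61 → 184 → 92 → 46 → 23 → 70 → 35 → 106 → 53 → 160 → 80 → 40 → 20 → 10 → 5 → 16 → 8 → 4 → 2 → 1
Total steps = 83

83 steps


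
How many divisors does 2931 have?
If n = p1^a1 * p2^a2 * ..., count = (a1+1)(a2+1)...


2931 = 3^1 × 977^1
d(2931) = (1+1) × (1+1) = 4

4 divisors


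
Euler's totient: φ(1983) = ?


1983 = 3 × 661
Prime factors: 3, 661
φ(1983) = 1983 × (1-1/3) × (1-1/661)
= 1983 × 2/3 × 660/661 = 1320

φ(1983) = 1320


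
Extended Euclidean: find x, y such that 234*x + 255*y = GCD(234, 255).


Tabular extended Euclidean (each row: r = 234*s + 255*t):
r=234, s=1, t=0
r=255, s=0, t=1
q=0: r=234, s=1, t=0   [234*(1) + 255*(0) = 234]
q=1: r=21, s=-1, t=1   [234*(-1) + 255*(1) = 21]
q=11: r=3, s=12, t=-11   [234*(12) + 255*(-11) = 3]
q=7: r=0, s=-85, t=78   [234*(-85) + 255*(78) = 0]
GCD = 3; from the row with r=3: x=12, y=-11
Check: 234*(12) + 255*(-11) = 2808 - 2805 = 3

GCD = 3, x = 12, y = -11


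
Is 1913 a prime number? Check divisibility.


Check divisors up to sqrt(1913) = 43.7379
No divisors found.
1913 is prime.

Yes, 1913 is prime


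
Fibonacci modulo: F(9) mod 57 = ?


F(k) mod 57 for k=1..9:
1, 1, 2, 3, 5, 8, 13, 21, 34
F(9) mod 57 = 34


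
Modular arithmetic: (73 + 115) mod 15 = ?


73 + 115 = 188
188 mod 15 = 8


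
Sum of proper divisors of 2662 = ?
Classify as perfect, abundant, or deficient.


Proper divisors: 1, 2, 11, 22, 121, 242, 1331
Sum = 1 + 2 + 11 + 22 + 121 + 242 + 1331 = 1730
1730 < 2662 → deficient

s(2662) = 1730 (deficient)


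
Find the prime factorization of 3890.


3890 / 2 = 1945
1945 / 5 = 389
389 / 389 = 1
3890 = 2 × 5 × 389


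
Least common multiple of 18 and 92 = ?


GCD(18, 92) = 2
LCM = 18*92/2 = 1656/2 = 828

LCM = 828


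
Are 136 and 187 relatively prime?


Euclidean algorithm:
187 = 1 * 136 + 51
136 = 2 * 51 + 34
51 = 1 * 34 + 17
34 = 2 * 17 + 0
GCD(136, 187) = 17

No, not coprime (GCD = 17)


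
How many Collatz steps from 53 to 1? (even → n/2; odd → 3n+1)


53 → 160 → 80 → 40 → 20 → 10 → 5 → 16 → 8 → 4 → 2 → 1
Total steps = 11

11 steps


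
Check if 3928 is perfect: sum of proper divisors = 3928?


Proper divisors of 3928: 1, 2, 4, 8, 491, 982, 1964
Sum = 1 + 2 + 4 + 8 + 491 + 982 + 1964 = 3452

No, 3928 is not perfect (3452 ≠ 3928)


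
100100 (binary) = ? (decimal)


100100 (base 2) = 36 (decimal)
36 (decimal) = 36 (base 10)


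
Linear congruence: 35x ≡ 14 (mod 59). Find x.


GCD(35, 59) = 1, unique solution
a^(-1) mod 59 = 27
x = 27 * 14 mod 59 = 24

x ≡ 24 (mod 59)


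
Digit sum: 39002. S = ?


3 + 9 + 0 + 0 + 2 = 14


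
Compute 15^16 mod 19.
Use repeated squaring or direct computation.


15^1 mod 19 = 15
15^2 mod 19 = 16
15^3 mod 19 = 12
15^4 mod 19 = 9
15^5 mod 19 = 2
15^6 mod 19 = 11
15^7 mod 19 = 13
15^8 mod 19 = 5
15^9 mod 19 = 18
15^10 mod 19 = 4
15^11 mod 19 = 3
15^12 mod 19 = 7
15^13 mod 19 = 10
15^14 mod 19 = 17
15^15 mod 19 = 8
15^16 mod 19 = 6


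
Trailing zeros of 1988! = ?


floor(1988/5) = 397
floor(1988/25) = 79
floor(1988/125) = 15
floor(1988/625) = 3
Total = 494

494 trailing zeros


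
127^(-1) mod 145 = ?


Use the extended Euclidean algorithm on (145, 127); each row r = 145*s + 127*t:
r=145, s=1, t=0
r=127, s=0, t=1
q=1: r=18, s=1, t=-1   [145*(1) + 127*(-1) = 18]
q=7: r=1, s=-7, t=8   [145*(-7) + 127*(8) = 1]
q=18: r=0, s=127, t=-145   [145*(127) + 127*(-145) = 0]
GCD = 1 with t = 8, so 127*(8) ≡ 1 (mod 145)
Inverse = 8 mod 145 = 8
Check: 127 * 8 = 1016 ≡ 1 (mod 145)

127^(-1) ≡ 8 (mod 145)


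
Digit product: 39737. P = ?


3 × 9 × 7 × 3 × 7 = 3969


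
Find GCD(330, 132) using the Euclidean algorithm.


330 = 2 * 132 + 66
132 = 2 * 66 + 0
GCD = 66


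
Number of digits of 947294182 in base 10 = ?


947294182 has 9 digits in base 10
floor(log10(947294182)) + 1 = floor(8.9765) + 1 = 9

9 digits (base 10)


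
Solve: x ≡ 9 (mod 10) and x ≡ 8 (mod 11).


M = 10*11 = 110
M1 = M/10 = 11, M2 = M/11 = 10
M1^(-1) mod 10 = 1, M2^(-1) mod 11 = 10
x = 9*11*1 + 8*10*10 = 899
899 mod 110 = 19
Check: 19 mod 10 = 9 ✓, 19 mod 11 = 8 ✓

x ≡ 19 (mod 110)


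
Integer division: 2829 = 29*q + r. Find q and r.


2829 = 29 * 97 + 16
Check: 2813 + 16 = 2829

q = 97, r = 16


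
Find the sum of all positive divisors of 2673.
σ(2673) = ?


Divisors of 2673: 1, 3, 9, 11, 27, 33, 81, 99, 243, 297, 891, 2673
Sum = 1 + 3 + 9 + 11 + 27 + 33 + 81 + 99 + 243 + 297 + 891 + 2673 = 4368

σ(2673) = 4368


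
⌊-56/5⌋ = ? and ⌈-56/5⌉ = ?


-56/5 = -11.2000
floor = -12
ceil = -11

floor = -12, ceil = -11


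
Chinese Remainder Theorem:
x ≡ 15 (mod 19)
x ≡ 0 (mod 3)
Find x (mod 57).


M = 19*3 = 57
M1 = M/19 = 3, M2 = M/3 = 19
M1^(-1) mod 19 = 13, M2^(-1) mod 3 = 1
x = 15*3*13 + 0*19*1 = 585
585 mod 57 = 15
Check: 15 mod 19 = 15 ✓, 15 mod 3 = 0 ✓

x ≡ 15 (mod 57)


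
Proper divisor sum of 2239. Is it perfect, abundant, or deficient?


Proper divisors: 1
Sum = 1 = 1
1 < 2239 → deficient

s(2239) = 1 (deficient)


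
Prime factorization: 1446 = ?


1446 / 2 = 723
723 / 3 = 241
241 / 241 = 1
1446 = 2 × 3 × 241


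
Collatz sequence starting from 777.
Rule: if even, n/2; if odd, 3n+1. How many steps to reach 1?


777 → 2332 → 1166 → 583 → 1750 → 875 → 2626 → 1313 → 3940 → 1970 → 985 → 2956 → 1478 → 739 → 2218 → 1109 → 3328 → 1664 → 832 → 416 → 208 → 104 → 52 → 26 → 13 → 40 → 20 → 10 → 5 → 16 → 8 → 4 → 2 → 1
Total steps = 33

33 steps


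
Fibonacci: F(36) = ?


Sequence: 1, 1, 2, 3, 5, 8, 13, 21, 34, 55, 89, 144, 233, 377, 610, 987, 1597, 2584, 4181, 6765, 10946, 17711, 28657, 46368, 75025, 121393, 196418, 317811, 514229, 832040, 1346269, 2178309, 3524578, 5702887, 9227465, 14930352
F(36) = 14930352


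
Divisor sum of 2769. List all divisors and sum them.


Divisors of 2769: 1, 3, 13, 39, 71, 213, 923, 2769
Sum = 1 + 3 + 13 + 39 + 71 + 213 + 923 + 2769 = 4032

σ(2769) = 4032


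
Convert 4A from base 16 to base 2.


4A (base 16) = 74 (decimal)
74 (decimal) = 1001010 (base 2)


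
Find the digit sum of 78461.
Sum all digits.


7 + 8 + 4 + 6 + 1 = 26


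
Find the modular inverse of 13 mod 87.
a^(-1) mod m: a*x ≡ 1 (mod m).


Use the extended Euclidean algorithm on (87, 13); each row r = 87*s + 13*t:
r=87, s=1, t=0
r=13, s=0, t=1
q=6: r=9, s=1, t=-6   [87*(1) + 13*(-6) = 9]
q=1: r=4, s=-1, t=7   [87*(-1) + 13*(7) = 4]
q=2: r=1, s=3, t=-20   [87*(3) + 13*(-20) = 1]
q=4: r=0, s=-13, t=87   [87*(-13) + 13*(87) = 0]
GCD = 1 with t = -20, so 13*(-20) ≡ 1 (mod 87)
Inverse = -20 mod 87 = 67
Check: 13 * 67 = 871 ≡ 1 (mod 87)

13^(-1) ≡ 67 (mod 87)


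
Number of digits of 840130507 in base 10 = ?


840130507 has 9 digits in base 10
floor(log10(840130507)) + 1 = floor(8.9243) + 1 = 9

9 digits (base 10)


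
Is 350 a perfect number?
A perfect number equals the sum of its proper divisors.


Proper divisors of 350: 1, 2, 5, 7, 10, 14, 25, 35, 50, 70, 175
Sum = 1 + 2 + 5 + 7 + 10 + 14 + 25 + 35 + 50 + 70 + 175 = 394

No, 350 is not perfect (394 ≠ 350)


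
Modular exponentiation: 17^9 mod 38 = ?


17^1 mod 38 = 17
17^2 mod 38 = 23
17^3 mod 38 = 11
17^4 mod 38 = 35
17^5 mod 38 = 25
17^6 mod 38 = 7
17^7 mod 38 = 5
17^8 mod 38 = 9
17^9 mod 38 = 1


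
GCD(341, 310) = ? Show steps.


341 = 1 * 310 + 31
310 = 10 * 31 + 0
GCD = 31


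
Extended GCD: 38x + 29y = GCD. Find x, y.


Tabular extended Euclidean (each row: r = 38*s + 29*t):
r=38, s=1, t=0
r=29, s=0, t=1
q=1: r=9, s=1, t=-1   [38*(1) + 29*(-1) = 9]
q=3: r=2, s=-3, t=4   [38*(-3) + 29*(4) = 2]
q=4: r=1, s=13, t=-17   [38*(13) + 29*(-17) = 1]
q=2: r=0, s=-29, t=38   [38*(-29) + 29*(38) = 0]
GCD = 1; from the row with r=1: x=13, y=-17
Check: 38*(13) + 29*(-17) = 494 - 493 = 1

GCD = 1, x = 13, y = -17


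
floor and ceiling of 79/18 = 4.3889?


79/18 = 4.3889
floor = 4
ceil = 5

floor = 4, ceil = 5


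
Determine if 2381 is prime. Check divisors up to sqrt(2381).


Check divisors up to sqrt(2381) = 48.7955
No divisors found.
2381 is prime.

Yes, 2381 is prime


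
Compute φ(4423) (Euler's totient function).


4423 = 4423
Prime factors: 4423
φ(4423) = 4423 × (1-1/4423)
= 4423 × 4422/4423 = 4422

φ(4423) = 4422


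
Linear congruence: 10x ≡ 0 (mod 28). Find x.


GCD(10, 28) = 2 divides 0
Divide: 5x ≡ 0 (mod 14)
x ≡ 0 (mod 14)


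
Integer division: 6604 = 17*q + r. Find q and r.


6604 = 17 * 388 + 8
Check: 6596 + 8 = 6604

q = 388, r = 8


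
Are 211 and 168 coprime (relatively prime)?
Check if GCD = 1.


Euclidean algorithm:
211 = 1 * 168 + 43
168 = 3 * 43 + 39
43 = 1 * 39 + 4
39 = 9 * 4 + 3
4 = 1 * 3 + 1
3 = 3 * 1 + 0
GCD(211, 168) = 1

Yes, coprime (GCD = 1)


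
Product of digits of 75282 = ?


7 × 5 × 2 × 8 × 2 = 1120


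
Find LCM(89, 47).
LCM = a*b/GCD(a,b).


GCD(89, 47) = 1
LCM = 89*47/1 = 4183/1 = 4183

LCM = 4183


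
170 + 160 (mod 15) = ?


170 + 160 = 330
330 mod 15 = 0


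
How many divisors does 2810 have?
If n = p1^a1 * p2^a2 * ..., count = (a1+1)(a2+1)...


2810 = 2^1 × 5^1 × 281^1
d(2810) = (1+1) × (1+1) × (1+1) = 8

8 divisors


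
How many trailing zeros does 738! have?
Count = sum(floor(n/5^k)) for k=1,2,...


floor(738/5) = 147
floor(738/25) = 29
floor(738/125) = 5
floor(738/625) = 1
Total = 182

182 trailing zeros


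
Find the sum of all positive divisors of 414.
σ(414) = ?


Divisors of 414: 1, 2, 3, 6, 9, 18, 23, 46, 69, 138, 207, 414
Sum = 1 + 2 + 3 + 6 + 9 + 18 + 23 + 46 + 69 + 138 + 207 + 414 = 936

σ(414) = 936


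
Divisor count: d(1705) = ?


1705 = 5^1 × 11^1 × 31^1
d(1705) = (1+1) × (1+1) × (1+1) = 8

8 divisors


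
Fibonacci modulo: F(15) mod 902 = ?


F(k) mod 902 for k=1..15:
1, 1, 2, 3, 5, 8, 13, 21, 34, 55, 89, 144, 233, 377, 610
F(15) mod 902 = 610


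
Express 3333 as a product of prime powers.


3333 / 3 = 1111
1111 / 11 = 101
101 / 101 = 1
3333 = 3 × 11 × 101


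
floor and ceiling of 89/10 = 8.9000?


89/10 = 8.9000
floor = 8
ceil = 9

floor = 8, ceil = 9


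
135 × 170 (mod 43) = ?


135 × 170 = 22950
22950 mod 43 = 31


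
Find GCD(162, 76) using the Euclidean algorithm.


162 = 2 * 76 + 10
76 = 7 * 10 + 6
10 = 1 * 6 + 4
6 = 1 * 4 + 2
4 = 2 * 2 + 0
GCD = 2


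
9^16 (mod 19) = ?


9^1 mod 19 = 9
9^2 mod 19 = 5
9^3 mod 19 = 7
9^4 mod 19 = 6
9^5 mod 19 = 16
9^6 mod 19 = 11
9^7 mod 19 = 4
9^8 mod 19 = 17
9^9 mod 19 = 1
9^10 mod 19 = 9
9^11 mod 19 = 5
9^12 mod 19 = 7
9^13 mod 19 = 6
9^14 mod 19 = 16
9^15 mod 19 = 11
9^16 mod 19 = 4


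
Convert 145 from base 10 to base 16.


145 (base 10) = 145 (decimal)
145 (decimal) = 91 (base 16)


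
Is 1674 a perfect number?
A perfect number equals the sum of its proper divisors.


Proper divisors of 1674: 1, 2, 3, 6, 9, 18, 27, 31, 54, 62, 93, 186, 279, 558, 837
Sum = 1 + 2 + 3 + 6 + 9 + 18 + 27 + 31 + 54 + 62 + 93 + 186 + 279 + 558 + 837 = 2166

No, 1674 is not perfect (2166 ≠ 1674)


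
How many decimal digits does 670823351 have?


670823351 has 9 digits in base 10
floor(log10(670823351)) + 1 = floor(8.8266) + 1 = 9

9 digits (base 10)


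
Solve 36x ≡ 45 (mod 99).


GCD(36, 99) = 9 divides 45
Divide: 4x ≡ 5 (mod 11)
x ≡ 4 (mod 11)


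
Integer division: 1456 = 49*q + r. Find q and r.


1456 = 49 * 29 + 35
Check: 1421 + 35 = 1456

q = 29, r = 35


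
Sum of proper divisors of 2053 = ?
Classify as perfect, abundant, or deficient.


Proper divisors: 1
Sum = 1 = 1
1 < 2053 → deficient

s(2053) = 1 (deficient)


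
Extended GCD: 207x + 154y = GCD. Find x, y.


Tabular extended Euclidean (each row: r = 207*s + 154*t):
r=207, s=1, t=0
r=154, s=0, t=1
q=1: r=53, s=1, t=-1   [207*(1) + 154*(-1) = 53]
q=2: r=48, s=-2, t=3   [207*(-2) + 154*(3) = 48]
q=1: r=5, s=3, t=-4   [207*(3) + 154*(-4) = 5]
q=9: r=3, s=-29, t=39   [207*(-29) + 154*(39) = 3]
q=1: r=2, s=32, t=-43   [207*(32) + 154*(-43) = 2]
q=1: r=1, s=-61, t=82   [207*(-61) + 154*(82) = 1]
q=2: r=0, s=154, t=-207   [207*(154) + 154*(-207) = 0]
GCD = 1; from the row with r=1: x=-61, y=82
Check: 207*(-61) + 154*(82) = -12627 + 12628 = 1

GCD = 1, x = -61, y = 82


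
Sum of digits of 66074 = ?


6 + 6 + 0 + 7 + 4 = 23


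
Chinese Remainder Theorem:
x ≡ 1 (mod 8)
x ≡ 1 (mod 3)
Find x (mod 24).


M = 8*3 = 24
M1 = M/8 = 3, M2 = M/3 = 8
M1^(-1) mod 8 = 3, M2^(-1) mod 3 = 2
x = 1*3*3 + 1*8*2 = 25
25 mod 24 = 1
Check: 1 mod 8 = 1 ✓, 1 mod 3 = 1 ✓

x ≡ 1 (mod 24)


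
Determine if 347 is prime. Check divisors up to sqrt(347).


Check divisors up to sqrt(347) = 18.6279
No divisors found.
347 is prime.

Yes, 347 is prime


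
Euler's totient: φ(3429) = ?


3429 = 3^3 × 127
Prime factors: 3, 127
φ(3429) = 3429 × (1-1/3) × (1-1/127)
= 3429 × 2/3 × 126/127 = 2268

φ(3429) = 2268


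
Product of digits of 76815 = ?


7 × 6 × 8 × 1 × 5 = 1680


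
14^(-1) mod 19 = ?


Use the extended Euclidean algorithm on (19, 14); each row r = 19*s + 14*t:
r=19, s=1, t=0
r=14, s=0, t=1
q=1: r=5, s=1, t=-1   [19*(1) + 14*(-1) = 5]
q=2: r=4, s=-2, t=3   [19*(-2) + 14*(3) = 4]
q=1: r=1, s=3, t=-4   [19*(3) + 14*(-4) = 1]
q=4: r=0, s=-14, t=19   [19*(-14) + 14*(19) = 0]
GCD = 1 with t = -4, so 14*(-4) ≡ 1 (mod 19)
Inverse = -4 mod 19 = 15
Check: 14 * 15 = 210 ≡ 1 (mod 19)

14^(-1) ≡ 15 (mod 19)


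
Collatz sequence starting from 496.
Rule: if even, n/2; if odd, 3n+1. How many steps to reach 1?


496 → 248 → 124 → 62 → 31 → 94 → 47 → 142 → 71 → 214 → 107 → 322 → 161 → 484 → 242 → 121 → 364 → 182 → 91 → 274 → 137 → 412 → 206 → 103 → 310 → 155 → 466 → 233 → 700 → 350 → 175 → 526 → 263 → 790 → 395 → 1186 → 593 → 1780 → 890 → 445 → 1336 → 668 → 334 → 167 → 502 → 251 → 754 → 377 → 1132 → 566 → 283 → 850 → 425 → 1276 → 638 → 319 → 958 → 479 → 1438 → 719 → 2158 → 1079 → 3238 → 1619 → 4858 → 2429 → 7288 → 3644 → 1822 → 911 → 2734 → 1367 → 4102 → 2051 → 6154 → 3077 → 9232 → 4616 → 2308 → 1154 → 577 → 1732 → 866 → 433 → 1300 → 650 → 325 → 976 → 488 → 244 → 122 → 61 → 184 → 92 → 46 → 23 → 70 → 35 → 106 → 53 → 160 → 80 → 40 → 20 → 10 → 5 → 16 → 8 → 4 → 2 → 1
Total steps = 110

110 steps


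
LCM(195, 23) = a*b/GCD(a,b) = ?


GCD(195, 23) = 1
LCM = 195*23/1 = 4485/1 = 4485

LCM = 4485


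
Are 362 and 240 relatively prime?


Euclidean algorithm:
362 = 1 * 240 + 122
240 = 1 * 122 + 118
122 = 1 * 118 + 4
118 = 29 * 4 + 2
4 = 2 * 2 + 0
GCD(362, 240) = 2

No, not coprime (GCD = 2)


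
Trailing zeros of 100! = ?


floor(100/5) = 20
floor(100/25) = 4
Total = 24

24 trailing zeros


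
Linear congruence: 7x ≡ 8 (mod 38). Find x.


GCD(7, 38) = 1, unique solution
a^(-1) mod 38 = 11
x = 11 * 8 mod 38 = 12

x ≡ 12 (mod 38)


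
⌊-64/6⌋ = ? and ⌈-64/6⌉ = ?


-64/6 = -10.6667
floor = -11
ceil = -10

floor = -11, ceil = -10


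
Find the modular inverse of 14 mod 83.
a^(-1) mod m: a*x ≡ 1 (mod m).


Use the extended Euclidean algorithm on (83, 14); each row r = 83*s + 14*t:
r=83, s=1, t=0
r=14, s=0, t=1
q=5: r=13, s=1, t=-5   [83*(1) + 14*(-5) = 13]
q=1: r=1, s=-1, t=6   [83*(-1) + 14*(6) = 1]
q=13: r=0, s=14, t=-83   [83*(14) + 14*(-83) = 0]
GCD = 1 with t = 6, so 14*(6) ≡ 1 (mod 83)
Inverse = 6 mod 83 = 6
Check: 14 * 6 = 84 ≡ 1 (mod 83)

14^(-1) ≡ 6 (mod 83)


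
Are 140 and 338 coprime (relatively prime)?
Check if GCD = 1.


Euclidean algorithm:
338 = 2 * 140 + 58
140 = 2 * 58 + 24
58 = 2 * 24 + 10
24 = 2 * 10 + 4
10 = 2 * 4 + 2
4 = 2 * 2 + 0
GCD(140, 338) = 2

No, not coprime (GCD = 2)


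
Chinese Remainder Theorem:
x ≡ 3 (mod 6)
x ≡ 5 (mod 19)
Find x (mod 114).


M = 6*19 = 114
M1 = M/6 = 19, M2 = M/19 = 6
M1^(-1) mod 6 = 1, M2^(-1) mod 19 = 16
x = 3*19*1 + 5*6*16 = 537
537 mod 114 = 81
Check: 81 mod 6 = 3 ✓, 81 mod 19 = 5 ✓

x ≡ 81 (mod 114)


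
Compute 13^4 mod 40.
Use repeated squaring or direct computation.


13^1 mod 40 = 13
13^2 mod 40 = 9
13^3 mod 40 = 37
13^4 mod 40 = 1


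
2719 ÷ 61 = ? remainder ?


2719 = 61 * 44 + 35
Check: 2684 + 35 = 2719

q = 44, r = 35


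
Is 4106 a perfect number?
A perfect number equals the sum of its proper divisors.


Proper divisors of 4106: 1, 2, 2053
Sum = 1 + 2 + 2053 = 2056

No, 4106 is not perfect (2056 ≠ 4106)


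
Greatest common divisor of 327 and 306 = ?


327 = 1 * 306 + 21
306 = 14 * 21 + 12
21 = 1 * 12 + 9
12 = 1 * 9 + 3
9 = 3 * 3 + 0
GCD = 3


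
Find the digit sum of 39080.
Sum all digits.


3 + 9 + 0 + 8 + 0 = 20


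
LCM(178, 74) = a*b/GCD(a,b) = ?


GCD(178, 74) = 2
LCM = 178*74/2 = 13172/2 = 6586

LCM = 6586


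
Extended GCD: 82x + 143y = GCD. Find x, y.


Tabular extended Euclidean (each row: r = 82*s + 143*t):
r=82, s=1, t=0
r=143, s=0, t=1
q=0: r=82, s=1, t=0   [82*(1) + 143*(0) = 82]
q=1: r=61, s=-1, t=1   [82*(-1) + 143*(1) = 61]
q=1: r=21, s=2, t=-1   [82*(2) + 143*(-1) = 21]
q=2: r=19, s=-5, t=3   [82*(-5) + 143*(3) = 19]
q=1: r=2, s=7, t=-4   [82*(7) + 143*(-4) = 2]
q=9: r=1, s=-68, t=39   [82*(-68) + 143*(39) = 1]
q=2: r=0, s=143, t=-82   [82*(143) + 143*(-82) = 0]
GCD = 1; from the row with r=1: x=-68, y=39
Check: 82*(-68) + 143*(39) = -5576 + 5577 = 1

GCD = 1, x = -68, y = 39


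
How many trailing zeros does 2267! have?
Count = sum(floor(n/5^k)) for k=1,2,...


floor(2267/5) = 453
floor(2267/25) = 90
floor(2267/125) = 18
floor(2267/625) = 3
Total = 564

564 trailing zeros


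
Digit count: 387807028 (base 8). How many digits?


387807028 in base 8 = 2707273464
Number of digits = 10

10 digits (base 8)


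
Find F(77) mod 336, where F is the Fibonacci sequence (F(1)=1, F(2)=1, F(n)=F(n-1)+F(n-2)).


F(k) mod 336 for k=1..77:
1, 1, 2, 3, 5, 8, 13, 21, 34, 55, 89, 144, 233, 41, 274, 315, 253, 232, 149, 45, 194, 239, 97, 0, 97, 97, 194, 291, 149, 104, 253, 21, 274, 295, 233, 192, 89, 281, 34, 315, 13, 328, 5, 333, 2, 335, 1, 0, 1, 1, 2, 3, 5, 8, 13, 21, 34, 55, 89, 144, 233, 41, 274, 315, 253, 232, 149, 45, 194, 239, 97, 0, 97, 97, 194, 291, 149
F(77) mod 336 = 149


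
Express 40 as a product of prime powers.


40 / 2 = 20
20 / 2 = 10
10 / 2 = 5
5 / 5 = 1
40 = 2^3 × 5


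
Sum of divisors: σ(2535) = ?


Divisors of 2535: 1, 3, 5, 13, 15, 39, 65, 169, 195, 507, 845, 2535
Sum = 1 + 3 + 5 + 13 + 15 + 39 + 65 + 169 + 195 + 507 + 845 + 2535 = 4392

σ(2535) = 4392
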